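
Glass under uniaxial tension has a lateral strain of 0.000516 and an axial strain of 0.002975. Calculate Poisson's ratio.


Poisson's ratio: nu = lateral strain / axial strain
  nu = 0.000516 / 0.002975 = 0.1734

0.1734


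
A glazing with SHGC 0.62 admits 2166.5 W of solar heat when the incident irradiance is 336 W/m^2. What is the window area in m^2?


Rearrange Q = Area * SHGC * Irradiance:
  Area = Q / (SHGC * Irradiance)
  Area = 2166.5 / (0.62 * 336) = 10.4 m^2

10.4 m^2


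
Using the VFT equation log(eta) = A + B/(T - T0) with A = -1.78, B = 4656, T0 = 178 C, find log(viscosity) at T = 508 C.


VFT equation: log(eta) = A + B / (T - T0)
  T - T0 = 508 - 178 = 330
  B / (T - T0) = 4656 / 330 = 14.109
  log(eta) = -1.78 + 14.109 = 12.329

12.329


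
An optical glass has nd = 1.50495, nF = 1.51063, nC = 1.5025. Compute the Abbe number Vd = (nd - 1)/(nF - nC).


Abbe number formula: Vd = (nd - 1) / (nF - nC)
  nd - 1 = 1.50495 - 1 = 0.50495
  nF - nC = 1.51063 - 1.5025 = 0.00813
  Vd = 0.50495 / 0.00813 = 62.11

62.11


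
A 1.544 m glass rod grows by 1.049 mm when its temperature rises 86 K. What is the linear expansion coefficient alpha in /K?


Rearrange dL = alpha * L0 * dT for alpha:
  alpha = dL / (L0 * dT)
  alpha = (1.049 / 1000) / (1.544 * 86) = 0.0000079 /K = 7.9 x 10^-6 /K

7.9 x 10^-6 /K


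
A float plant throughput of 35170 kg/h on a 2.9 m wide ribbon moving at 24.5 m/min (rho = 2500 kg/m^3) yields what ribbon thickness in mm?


Ribbon cross-section from mass balance:
  Volume rate = throughput / density = 35170 / 2500 = 14.068 m^3/h
  thickness = volume rate / (speed * 60 * width), i.e.
  thickness = throughput / (60 * speed * width * density) * 1000
  thickness = 35170 / (60 * 24.5 * 2.9 * 2500) * 1000 = 3.3 mm

3.3 mm


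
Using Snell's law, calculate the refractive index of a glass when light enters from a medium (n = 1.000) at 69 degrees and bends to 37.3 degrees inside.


Apply Snell's law: n1 * sin(theta1) = n2 * sin(theta2)
  n2 = n1 * sin(theta1) / sin(theta2)
  sin(69) = 0.93358
  sin(37.3) = 0.605988
  n2 = 1.000 * 0.93358 / 0.605988 = 1.5406

1.5406


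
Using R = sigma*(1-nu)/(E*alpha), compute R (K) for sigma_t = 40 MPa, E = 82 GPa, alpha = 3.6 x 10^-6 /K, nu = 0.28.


Thermal shock resistance: R = sigma * (1 - nu) / (E * alpha)
  Numerator = 40 * (1 - 0.28) = 28.8
  Denominator = 82 * 1000 * (3.6 x 10^-6) = 0.2952
  R = 28.8 / 0.2952 = 97.6 K

97.6 K


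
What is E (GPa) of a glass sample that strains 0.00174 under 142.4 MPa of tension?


Young's modulus: E = stress / strain
  E = 142.4 MPa / 0.00174 = 81839.08 MPa
Convert to GPa: 81839.08 / 1000 = 81.84 GPa

81.84 GPa


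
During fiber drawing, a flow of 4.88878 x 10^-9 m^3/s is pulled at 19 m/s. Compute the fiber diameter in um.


Cross-sectional area from continuity:
  A = Q / v = 4.88878 x 10^-9 / 19 = 2.573042 x 10^-10 m^2
Diameter from circular cross-section:
  d = sqrt(4A / pi) * 10^6 (m -> um)
  d = sqrt(4 * 2.573042 x 10^-10 / pi) * 10^6 = 18.1 um

18.1 um


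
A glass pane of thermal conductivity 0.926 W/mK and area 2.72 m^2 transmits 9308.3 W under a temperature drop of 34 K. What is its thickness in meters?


Fourier's law: t = k * A * dT / Q
  t = 0.926 * 2.72 * 34 / 9308.3
  t = 85.63648 / 9308.3 = 0.0092 m

0.0092 m


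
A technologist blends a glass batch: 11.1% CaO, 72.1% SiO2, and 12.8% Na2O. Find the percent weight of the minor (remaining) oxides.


Sum the three major oxides:
  SiO2 + Na2O + CaO = 72.1 + 12.8 + 11.1 = 96.0%
Subtract from 100%:
  Others = 100 - 96.0 = 4.0%

4.0%


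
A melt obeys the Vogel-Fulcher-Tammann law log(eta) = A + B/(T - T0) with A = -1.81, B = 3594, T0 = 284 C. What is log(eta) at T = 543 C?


VFT equation: log(eta) = A + B / (T - T0)
  T - T0 = 543 - 284 = 259
  B / (T - T0) = 3594 / 259 = 13.876
  log(eta) = -1.81 + 13.876 = 12.066

12.066


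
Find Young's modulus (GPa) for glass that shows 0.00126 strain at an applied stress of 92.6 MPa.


Young's modulus: E = stress / strain
  E = 92.6 MPa / 0.00126 = 73492.06 MPa
Convert to GPa: 73492.06 / 1000 = 73.49 GPa

73.49 GPa


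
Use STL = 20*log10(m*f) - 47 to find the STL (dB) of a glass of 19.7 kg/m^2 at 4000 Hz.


Mass law: STL = 20 * log10(m * f) - 47
  m * f = 19.7 * 4000 = 78800
  log10(78800) = 4.89653
  STL = 20 * 4.89653 - 47 = 97.9306 - 47 = 50.9 dB

50.9 dB


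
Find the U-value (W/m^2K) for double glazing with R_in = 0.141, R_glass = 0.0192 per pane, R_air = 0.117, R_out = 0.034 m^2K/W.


Total thermal resistance (series):
  R_total = R_in + R_glass + R_air + R_glass + R_out
  R_total = 0.141 + 0.0192 + 0.117 + 0.0192 + 0.034 = 0.3304 m^2K/W
U-value = 1 / R_total = 1 / 0.3304 = 3.027 W/m^2K

3.027 W/m^2K


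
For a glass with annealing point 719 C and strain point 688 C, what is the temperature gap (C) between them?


Gap = T_anneal - T_strain:
  gap = 719 - 688 = 31 C

31 C


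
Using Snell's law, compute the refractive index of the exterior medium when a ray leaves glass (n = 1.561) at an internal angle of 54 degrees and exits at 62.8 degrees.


Apply Snell's law: n1 * sin(theta1) = n2 * sin(theta2)
  n2 = n1 * sin(theta1) / sin(theta2)
  sin(54) = 0.809017
  sin(62.8) = 0.889416
  n2 = 1.561 * 0.809017 / 0.889416 = 1.4199

1.4199


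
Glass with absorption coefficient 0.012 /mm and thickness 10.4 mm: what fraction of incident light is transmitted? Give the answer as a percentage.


Beer-Lambert law: T = exp(-alpha * thickness)
  exponent = -0.012 * 10.4 = -0.1248
  T = exp(-0.1248) = 0.8827
  Percentage = 0.8827 * 100 = 88.27%

88.27%


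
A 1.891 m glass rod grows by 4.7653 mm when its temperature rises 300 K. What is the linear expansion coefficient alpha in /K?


Rearrange dL = alpha * L0 * dT for alpha:
  alpha = dL / (L0 * dT)
  alpha = (4.7653 / 1000) / (1.891 * 300) = 0.0000084 /K = 8.4 x 10^-6 /K

8.4 x 10^-6 /K


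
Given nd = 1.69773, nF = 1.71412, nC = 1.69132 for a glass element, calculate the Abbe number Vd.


Abbe number formula: Vd = (nd - 1) / (nF - nC)
  nd - 1 = 1.69773 - 1 = 0.69773
  nF - nC = 1.71412 - 1.69132 = 0.0228
  Vd = 0.69773 / 0.0228 = 30.6

30.6


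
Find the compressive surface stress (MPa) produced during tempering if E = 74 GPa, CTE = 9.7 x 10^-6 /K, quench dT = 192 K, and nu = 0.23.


Tempering stress: sigma = E * alpha * dT / (1 - nu)
  E (MPa) = 74 * 1000 = 74000
  Numerator = 74000 * (9.7 x 10^-6) * 192 = 137.8176
  Denominator = 1 - 0.23 = 0.77
  sigma = 137.8176 / 0.77 = 179.0 MPa

179.0 MPa


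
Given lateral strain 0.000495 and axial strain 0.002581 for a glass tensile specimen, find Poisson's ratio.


Poisson's ratio: nu = lateral strain / axial strain
  nu = 0.000495 / 0.002581 = 0.1918

0.1918


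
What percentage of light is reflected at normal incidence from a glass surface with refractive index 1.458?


Fresnel reflectance at normal incidence:
  R = ((n - 1)/(n + 1))^2
  (n - 1)/(n + 1) = (1.458 - 1)/(1.458 + 1) = 0.18633
  R = 0.18633^2 = 0.0347189
  R(%) = 0.0347189 * 100 = 3.472%

3.472%


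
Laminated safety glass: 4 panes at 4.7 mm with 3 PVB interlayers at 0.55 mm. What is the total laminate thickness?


Total thickness = glass contribution + PVB contribution
  Glass: 4 * 4.7 = 18.8 mm
  PVB: 3 * 0.55 = 1.65 mm
  Total = 18.8 + 1.65 = 20.45 mm

20.45 mm


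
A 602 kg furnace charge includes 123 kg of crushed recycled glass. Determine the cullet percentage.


Cullet ratio = (cullet mass / total batch mass) * 100
  Ratio = 123 / 602 * 100 = 20.43%

20.43%


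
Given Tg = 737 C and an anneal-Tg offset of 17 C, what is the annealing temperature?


The annealing temperature is Tg plus the offset:
  T_anneal = 737 + 17 = 754 C

754 C


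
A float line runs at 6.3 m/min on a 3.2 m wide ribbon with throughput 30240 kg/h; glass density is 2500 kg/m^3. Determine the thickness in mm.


Ribbon cross-section from mass balance:
  Volume rate = throughput / density = 30240 / 2500 = 12.096 m^3/h
  thickness = volume rate / (speed * 60 * width), i.e.
  thickness = throughput / (60 * speed * width * density) * 1000
  thickness = 30240 / (60 * 6.3 * 3.2 * 2500) * 1000 = 10.0 mm

10.0 mm


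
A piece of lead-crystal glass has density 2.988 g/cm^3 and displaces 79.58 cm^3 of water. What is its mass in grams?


Rearrange rho = m / V:
  m = rho * V
  m = 2.988 * 79.58 = 237.785 g

237.785 g


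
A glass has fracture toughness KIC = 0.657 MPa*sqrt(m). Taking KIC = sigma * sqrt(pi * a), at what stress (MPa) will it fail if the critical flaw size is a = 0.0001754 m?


Rearrange KIC = sigma * sqrt(pi * a):
  sigma = KIC / sqrt(pi * a)
  sqrt(pi * 0.0001754) = 0.023474
  sigma = 0.657 / 0.023474 = 27.99 MPa

27.99 MPa


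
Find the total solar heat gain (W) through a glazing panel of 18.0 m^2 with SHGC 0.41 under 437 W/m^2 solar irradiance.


Solar heat gain: Q = Area * SHGC * Irradiance
  Q = 18.0 * 0.41 * 437 = 3225.1 W

3225.1 W


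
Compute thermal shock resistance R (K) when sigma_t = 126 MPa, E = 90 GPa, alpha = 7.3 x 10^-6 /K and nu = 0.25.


Thermal shock resistance: R = sigma * (1 - nu) / (E * alpha)
  Numerator = 126 * (1 - 0.25) = 94.5
  Denominator = 90 * 1000 * (7.3 x 10^-6) = 0.657
  R = 94.5 / 0.657 = 143.8 K

143.8 K


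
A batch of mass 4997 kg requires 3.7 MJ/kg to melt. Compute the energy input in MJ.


Total energy = mass * specific energy
  E = 4997 * 3.7 = 18488.9 MJ

18488.9 MJ


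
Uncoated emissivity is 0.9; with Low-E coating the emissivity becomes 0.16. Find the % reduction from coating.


Percentage reduction = (1 - coated/uncoated) * 100
  Ratio = 0.16 / 0.9 = 0.1778
  Reduction = (1 - 0.1778) * 100 = 82.2%

82.2%


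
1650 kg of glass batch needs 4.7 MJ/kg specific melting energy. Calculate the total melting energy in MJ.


Total energy = mass * specific energy
  E = 1650 * 4.7 = 7755 MJ

7755 MJ


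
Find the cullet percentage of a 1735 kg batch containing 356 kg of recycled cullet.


Cullet ratio = (cullet mass / total batch mass) * 100
  Ratio = 356 / 1735 * 100 = 20.52%

20.52%


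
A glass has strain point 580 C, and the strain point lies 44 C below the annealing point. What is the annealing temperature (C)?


T_anneal = T_strain + gap:
  T_anneal = 580 + 44 = 624 C

624 C


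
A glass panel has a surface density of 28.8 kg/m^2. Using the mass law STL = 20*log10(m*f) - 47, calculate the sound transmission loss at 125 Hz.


Mass law: STL = 20 * log10(m * f) - 47
  m * f = 28.8 * 125 = 3600
  log10(3600) = 3.5563
  STL = 20 * 3.5563 - 47 = 71.126 - 47 = 24.1 dB

24.1 dB


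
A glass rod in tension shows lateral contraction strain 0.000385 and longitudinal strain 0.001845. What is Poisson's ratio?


Poisson's ratio: nu = lateral strain / axial strain
  nu = 0.000385 / 0.001845 = 0.2087

0.2087


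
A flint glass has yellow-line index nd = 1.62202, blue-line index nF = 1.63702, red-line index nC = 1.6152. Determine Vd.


Abbe number formula: Vd = (nd - 1) / (nF - nC)
  nd - 1 = 1.62202 - 1 = 0.62202
  nF - nC = 1.63702 - 1.6152 = 0.02182
  Vd = 0.62202 / 0.02182 = 28.51

28.51


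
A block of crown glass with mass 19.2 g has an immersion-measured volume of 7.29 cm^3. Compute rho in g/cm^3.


Use the definition of density:
  rho = mass / volume
  rho = 19.2 / 7.29 = 2.634 g/cm^3

2.634 g/cm^3


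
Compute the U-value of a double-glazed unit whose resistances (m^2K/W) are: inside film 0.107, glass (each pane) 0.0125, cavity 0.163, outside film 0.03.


Total thermal resistance (series):
  R_total = R_in + R_glass + R_air + R_glass + R_out
  R_total = 0.107 + 0.0125 + 0.163 + 0.0125 + 0.03 = 0.325 m^2K/W
U-value = 1 / R_total = 1 / 0.325 = 3.077 W/m^2K

3.077 W/m^2K


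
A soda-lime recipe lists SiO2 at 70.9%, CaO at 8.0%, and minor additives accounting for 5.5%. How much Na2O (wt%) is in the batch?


Pieces sum to 100%:
  Na2O = 100 - (SiO2 + CaO + others)
  Na2O = 100 - (70.9 + 8.0 + 5.5) = 15.6%

15.6%


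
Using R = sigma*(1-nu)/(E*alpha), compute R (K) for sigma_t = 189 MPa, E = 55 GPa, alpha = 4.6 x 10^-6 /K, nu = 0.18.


Thermal shock resistance: R = sigma * (1 - nu) / (E * alpha)
  Numerator = 189 * (1 - 0.18) = 154.98
  Denominator = 55 * 1000 * (4.6 x 10^-6) = 0.253
  R = 154.98 / 0.253 = 612.6 K

612.6 K


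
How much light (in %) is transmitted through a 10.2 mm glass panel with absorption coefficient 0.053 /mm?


Beer-Lambert law: T = exp(-alpha * thickness)
  exponent = -0.053 * 10.2 = -0.5406
  T = exp(-0.5406) = 0.5824
  Percentage = 0.5824 * 100 = 58.24%

58.24%


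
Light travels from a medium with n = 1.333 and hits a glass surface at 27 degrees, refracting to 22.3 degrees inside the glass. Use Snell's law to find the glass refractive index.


Apply Snell's law: n1 * sin(theta1) = n2 * sin(theta2)
  n2 = n1 * sin(theta1) / sin(theta2)
  sin(27) = 0.45399
  sin(22.3) = 0.379456
  n2 = 1.333 * 0.45399 / 0.379456 = 1.5948

1.5948


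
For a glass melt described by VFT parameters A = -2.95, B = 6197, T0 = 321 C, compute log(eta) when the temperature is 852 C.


VFT equation: log(eta) = A + B / (T - T0)
  T - T0 = 852 - 321 = 531
  B / (T - T0) = 6197 / 531 = 11.67
  log(eta) = -2.95 + 11.67 = 8.72

8.72


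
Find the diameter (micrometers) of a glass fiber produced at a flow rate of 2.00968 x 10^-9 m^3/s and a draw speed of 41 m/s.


Cross-sectional area from continuity:
  A = Q / v = 2.00968 x 10^-9 / 41 = 4.901659 x 10^-11 m^2
Diameter from circular cross-section:
  d = sqrt(4A / pi) * 10^6 (m -> um)
  d = sqrt(4 * 4.901659 x 10^-11 / pi) * 10^6 = 7.9 um

7.9 um


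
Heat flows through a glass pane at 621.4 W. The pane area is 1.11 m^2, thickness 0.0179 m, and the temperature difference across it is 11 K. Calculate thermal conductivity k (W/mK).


Fourier's law rearranged: k = Q * t / (A * dT)
  Numerator = 621.4 * 0.0179 = 11.12306
  Denominator = 1.11 * 11 = 12.21
  k = 11.12306 / 12.21 = 0.911 W/mK

0.911 W/mK


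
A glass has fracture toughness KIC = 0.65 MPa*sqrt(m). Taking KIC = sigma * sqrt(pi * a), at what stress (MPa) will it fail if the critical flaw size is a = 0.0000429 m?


Rearrange KIC = sigma * sqrt(pi * a):
  sigma = KIC / sqrt(pi * a)
  sqrt(pi * 0.0000429) = 0.011609
  sigma = 0.65 / 0.011609 = 55.99 MPa

55.99 MPa


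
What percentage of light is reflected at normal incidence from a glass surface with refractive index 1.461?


Fresnel reflectance at normal incidence:
  R = ((n - 1)/(n + 1))^2
  (n - 1)/(n + 1) = (1.461 - 1)/(1.461 + 1) = 0.187322
  R = 0.187322^2 = 0.0350895
  R(%) = 0.0350895 * 100 = 3.509%

3.509%


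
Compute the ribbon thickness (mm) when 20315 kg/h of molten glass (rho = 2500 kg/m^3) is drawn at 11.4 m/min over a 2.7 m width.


Ribbon cross-section from mass balance:
  Volume rate = throughput / density = 20315 / 2500 = 8.126 m^3/h
  thickness = volume rate / (speed * 60 * width), i.e.
  thickness = throughput / (60 * speed * width * density) * 1000
  thickness = 20315 / (60 * 11.4 * 2.7 * 2500) * 1000 = 4.4 mm

4.4 mm


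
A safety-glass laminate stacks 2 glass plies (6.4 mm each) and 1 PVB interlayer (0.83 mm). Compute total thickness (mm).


Total thickness = glass contribution + PVB contribution
  Glass: 2 * 6.4 = 12.8 mm
  PVB: 1 * 0.83 = 0.83 mm
  Total = 12.8 + 0.83 = 13.63 mm

13.63 mm


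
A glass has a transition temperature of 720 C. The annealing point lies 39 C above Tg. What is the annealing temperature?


The annealing temperature is Tg plus the offset:
  T_anneal = 720 + 39 = 759 C

759 C


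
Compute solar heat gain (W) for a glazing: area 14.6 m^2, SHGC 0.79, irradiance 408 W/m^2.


Solar heat gain: Q = Area * SHGC * Irradiance
  Q = 14.6 * 0.79 * 408 = 4705.9 W

4705.9 W


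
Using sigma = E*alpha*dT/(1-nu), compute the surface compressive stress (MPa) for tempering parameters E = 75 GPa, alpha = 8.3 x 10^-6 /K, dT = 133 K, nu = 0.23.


Tempering stress: sigma = E * alpha * dT / (1 - nu)
  E (MPa) = 75 * 1000 = 75000
  Numerator = 75000 * (8.3 x 10^-6) * 133 = 82.7925
  Denominator = 1 - 0.23 = 0.77
  sigma = 82.7925 / 0.77 = 107.5 MPa

107.5 MPa


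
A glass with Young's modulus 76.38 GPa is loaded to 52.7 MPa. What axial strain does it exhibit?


Rearrange E = sigma / epsilon:
  epsilon = sigma / E
  E (MPa) = 76.38 * 1000 = 76380
  epsilon = 52.7 / 76380 = 0.00069

0.00069


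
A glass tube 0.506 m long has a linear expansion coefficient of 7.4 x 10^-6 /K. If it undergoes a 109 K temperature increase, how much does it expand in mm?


Thermal expansion formula: dL = alpha * L0 * dT
  dL = (7.4 x 10^-6) * 0.506 * 109 = 0.00040814 m
Convert to mm: 0.00040814 * 1000 = 0.4081 mm

0.4081 mm


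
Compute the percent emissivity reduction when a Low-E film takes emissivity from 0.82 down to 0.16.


Percentage reduction = (1 - coated/uncoated) * 100
  Ratio = 0.16 / 0.82 = 0.1951
  Reduction = (1 - 0.1951) * 100 = 80.5%

80.5%


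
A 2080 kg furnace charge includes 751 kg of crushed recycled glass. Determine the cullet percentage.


Cullet ratio = (cullet mass / total batch mass) * 100
  Ratio = 751 / 2080 * 100 = 36.11%

36.11%


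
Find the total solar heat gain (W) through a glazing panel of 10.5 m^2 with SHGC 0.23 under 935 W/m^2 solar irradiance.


Solar heat gain: Q = Area * SHGC * Irradiance
  Q = 10.5 * 0.23 * 935 = 2258 W

2258 W


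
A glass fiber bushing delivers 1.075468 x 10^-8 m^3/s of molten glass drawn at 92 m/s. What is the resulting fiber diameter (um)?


Cross-sectional area from continuity:
  A = Q / v = 1.075468 x 10^-8 / 92 = 1.168987 x 10^-10 m^2
Diameter from circular cross-section:
  d = sqrt(4A / pi) * 10^6 (m -> um)
  d = sqrt(4 * 1.168987 x 10^-10 / pi) * 10^6 = 12.2 um

12.2 um


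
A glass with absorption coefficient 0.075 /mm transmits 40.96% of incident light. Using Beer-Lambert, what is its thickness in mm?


Rearrange T = exp(-alpha * thickness):
  thickness = -ln(T) / alpha
  T = 40.96/100 = 0.4096
  ln(T) = -0.89257
  -ln(T) = 0.89257
  thickness = 0.89257 / 0.075 = 11.9 mm

11.9 mm


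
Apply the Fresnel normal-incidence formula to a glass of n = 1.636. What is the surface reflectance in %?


Fresnel reflectance at normal incidence:
  R = ((n - 1)/(n + 1))^2
  (n - 1)/(n + 1) = (1.636 - 1)/(1.636 + 1) = 0.241275
  R = 0.241275^2 = 0.0582136
  R(%) = 0.0582136 * 100 = 5.821%

5.821%


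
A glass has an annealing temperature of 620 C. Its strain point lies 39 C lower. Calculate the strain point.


Strain point = annealing point - difference:
  T_strain = 620 - 39 = 581 C

581 C


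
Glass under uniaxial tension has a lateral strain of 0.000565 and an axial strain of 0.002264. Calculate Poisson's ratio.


Poisson's ratio: nu = lateral strain / axial strain
  nu = 0.000565 / 0.002264 = 0.2496

0.2496


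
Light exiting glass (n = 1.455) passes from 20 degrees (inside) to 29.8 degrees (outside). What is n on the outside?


Apply Snell's law: n1 * sin(theta1) = n2 * sin(theta2)
  n2 = n1 * sin(theta1) / sin(theta2)
  sin(20) = 0.34202
  sin(29.8) = 0.496974
  n2 = 1.455 * 0.34202 / 0.496974 = 1.0013

1.0013


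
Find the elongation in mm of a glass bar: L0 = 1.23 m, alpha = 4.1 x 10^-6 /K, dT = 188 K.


Thermal expansion formula: dL = alpha * L0 * dT
  dL = (4.1 x 10^-6) * 1.23 * 188 = 0.00094808 m
Convert to mm: 0.00094808 * 1000 = 0.9481 mm

0.9481 mm


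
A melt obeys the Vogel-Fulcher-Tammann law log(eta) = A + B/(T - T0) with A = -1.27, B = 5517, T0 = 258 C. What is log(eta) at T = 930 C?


VFT equation: log(eta) = A + B / (T - T0)
  T - T0 = 930 - 258 = 672
  B / (T - T0) = 5517 / 672 = 8.21
  log(eta) = -1.27 + 8.21 = 6.94

6.94


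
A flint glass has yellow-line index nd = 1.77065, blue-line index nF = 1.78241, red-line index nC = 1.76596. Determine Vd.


Abbe number formula: Vd = (nd - 1) / (nF - nC)
  nd - 1 = 1.77065 - 1 = 0.77065
  nF - nC = 1.78241 - 1.76596 = 0.01645
  Vd = 0.77065 / 0.01645 = 46.85

46.85


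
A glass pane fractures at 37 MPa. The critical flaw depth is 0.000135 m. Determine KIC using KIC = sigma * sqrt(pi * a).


Fracture toughness: KIC = sigma * sqrt(pi * a)
  pi * a = pi * 0.000135 = 0.000424115
  sqrt(pi * a) = 0.020594
  KIC = 37 * 0.020594 = 0.762 MPa*sqrt(m)

0.762 MPa*sqrt(m)


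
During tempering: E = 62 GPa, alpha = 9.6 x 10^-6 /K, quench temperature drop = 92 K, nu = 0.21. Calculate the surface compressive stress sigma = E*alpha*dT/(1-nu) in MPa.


Tempering stress: sigma = E * alpha * dT / (1 - nu)
  E (MPa) = 62 * 1000 = 62000
  Numerator = 62000 * (9.6 x 10^-6) * 92 = 54.7584
  Denominator = 1 - 0.21 = 0.79
  sigma = 54.7584 / 0.79 = 69.3 MPa

69.3 MPa


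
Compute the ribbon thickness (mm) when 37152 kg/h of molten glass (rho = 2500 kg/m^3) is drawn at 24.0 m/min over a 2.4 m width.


Ribbon cross-section from mass balance:
  Volume rate = throughput / density = 37152 / 2500 = 14.8608 m^3/h
  thickness = volume rate / (speed * 60 * width), i.e.
  thickness = throughput / (60 * speed * width * density) * 1000
  thickness = 37152 / (60 * 24.0 * 2.4 * 2500) * 1000 = 4.3 mm

4.3 mm


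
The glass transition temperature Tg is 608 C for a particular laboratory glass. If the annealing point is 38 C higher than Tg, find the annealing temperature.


The annealing temperature is Tg plus the offset:
  T_anneal = 608 + 38 = 646 C

646 C


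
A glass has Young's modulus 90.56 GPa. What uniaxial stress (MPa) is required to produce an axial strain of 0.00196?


Rearrange E = sigma / epsilon:
  sigma = E * epsilon
  E (MPa) = 90.56 * 1000 = 90560
  sigma = 90560 * 0.00196 = 177.5 MPa

177.5 MPa


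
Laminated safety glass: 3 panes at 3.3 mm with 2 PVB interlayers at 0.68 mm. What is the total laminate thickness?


Total thickness = glass contribution + PVB contribution
  Glass: 3 * 3.3 = 9.9 mm
  PVB: 2 * 0.68 = 1.36 mm
  Total = 9.9 + 1.36 = 11.26 mm

11.26 mm


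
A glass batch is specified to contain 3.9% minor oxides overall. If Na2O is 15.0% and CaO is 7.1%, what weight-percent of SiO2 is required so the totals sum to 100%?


Known pieces sum to 100%:
  SiO2 = 100 - (others + Na2O + CaO)
  SiO2 = 100 - (3.9 + 15.0 + 7.1) = 74.0%

74.0%


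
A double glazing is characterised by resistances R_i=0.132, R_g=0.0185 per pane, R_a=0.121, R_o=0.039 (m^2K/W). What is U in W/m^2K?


Total thermal resistance (series):
  R_total = R_in + R_glass + R_air + R_glass + R_out
  R_total = 0.132 + 0.0185 + 0.121 + 0.0185 + 0.039 = 0.329 m^2K/W
U-value = 1 / R_total = 1 / 0.329 = 3.04 W/m^2K

3.04 W/m^2K


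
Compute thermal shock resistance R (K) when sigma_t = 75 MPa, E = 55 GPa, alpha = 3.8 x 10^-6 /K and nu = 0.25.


Thermal shock resistance: R = sigma * (1 - nu) / (E * alpha)
  Numerator = 75 * (1 - 0.25) = 56.25
  Denominator = 55 * 1000 * (3.8 x 10^-6) = 0.209
  R = 56.25 / 0.209 = 269.1 K

269.1 K


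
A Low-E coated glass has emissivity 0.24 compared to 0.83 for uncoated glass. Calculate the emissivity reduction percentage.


Percentage reduction = (1 - coated/uncoated) * 100
  Ratio = 0.24 / 0.83 = 0.2892
  Reduction = (1 - 0.2892) * 100 = 71.1%

71.1%


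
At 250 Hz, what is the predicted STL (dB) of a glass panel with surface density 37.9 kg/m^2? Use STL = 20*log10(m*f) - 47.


Mass law: STL = 20 * log10(m * f) - 47
  m * f = 37.9 * 250 = 9475
  log10(9475) = 3.97658
  STL = 20 * 3.97658 - 47 = 79.5316 - 47 = 32.5 dB

32.5 dB


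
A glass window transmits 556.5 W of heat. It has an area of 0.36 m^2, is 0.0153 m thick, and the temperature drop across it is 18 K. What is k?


Fourier's law rearranged: k = Q * t / (A * dT)
  Numerator = 556.5 * 0.0153 = 8.51445
  Denominator = 0.36 * 18 = 6.48
  k = 8.51445 / 6.48 = 1.314 W/mK

1.314 W/mK


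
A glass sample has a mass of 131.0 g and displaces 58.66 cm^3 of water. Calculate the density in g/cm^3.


Use the definition of density:
  rho = mass / volume
  rho = 131.0 / 58.66 = 2.233 g/cm^3

2.233 g/cm^3


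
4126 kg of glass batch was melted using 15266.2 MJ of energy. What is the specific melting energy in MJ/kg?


Rearrange E = m * s for s:
  s = E / m
  s = 15266.2 / 4126 = 3.7 MJ/kg

3.7 MJ/kg


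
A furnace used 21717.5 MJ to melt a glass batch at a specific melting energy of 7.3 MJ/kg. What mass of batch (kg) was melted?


Rearrange E = m * s for m:
  m = E / s
  m = 21717.5 / 7.3 = 2975.0 kg

2975.0 kg


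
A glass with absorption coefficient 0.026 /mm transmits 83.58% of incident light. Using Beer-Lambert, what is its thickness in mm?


Rearrange T = exp(-alpha * thickness):
  thickness = -ln(T) / alpha
  T = 83.58/100 = 0.8358
  ln(T) = -0.17937
  -ln(T) = 0.17937
  thickness = 0.17937 / 0.026 = 6.9 mm

6.9 mm


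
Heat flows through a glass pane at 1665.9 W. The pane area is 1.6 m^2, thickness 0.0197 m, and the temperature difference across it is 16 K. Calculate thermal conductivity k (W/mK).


Fourier's law rearranged: k = Q * t / (A * dT)
  Numerator = 1665.9 * 0.0197 = 32.81823
  Denominator = 1.6 * 16 = 25.6
  k = 32.81823 / 25.6 = 1.282 W/mK

1.282 W/mK


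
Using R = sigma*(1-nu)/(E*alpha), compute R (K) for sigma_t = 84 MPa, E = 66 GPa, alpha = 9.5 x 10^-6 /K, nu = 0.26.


Thermal shock resistance: R = sigma * (1 - nu) / (E * alpha)
  Numerator = 84 * (1 - 0.26) = 62.16
  Denominator = 66 * 1000 * (9.5 x 10^-6) = 0.627
  R = 62.16 / 0.627 = 99.1 K

99.1 K


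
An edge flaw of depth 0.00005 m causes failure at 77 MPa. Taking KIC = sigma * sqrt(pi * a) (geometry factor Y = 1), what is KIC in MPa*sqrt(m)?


Fracture toughness: KIC = sigma * sqrt(pi * a)
  pi * a = pi * 0.00005 = 0.00015708
  sqrt(pi * a) = 0.012533
  KIC = 77 * 0.012533 = 0.965 MPa*sqrt(m)

0.965 MPa*sqrt(m)


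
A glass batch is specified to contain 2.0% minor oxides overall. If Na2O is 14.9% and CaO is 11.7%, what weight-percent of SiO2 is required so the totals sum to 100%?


Known pieces sum to 100%:
  SiO2 = 100 - (others + Na2O + CaO)
  SiO2 = 100 - (2.0 + 14.9 + 11.7) = 71.4%

71.4%


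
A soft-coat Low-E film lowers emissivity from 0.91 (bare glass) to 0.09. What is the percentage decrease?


Percentage reduction = (1 - coated/uncoated) * 100
  Ratio = 0.09 / 0.91 = 0.0989
  Reduction = (1 - 0.0989) * 100 = 90.1%

90.1%


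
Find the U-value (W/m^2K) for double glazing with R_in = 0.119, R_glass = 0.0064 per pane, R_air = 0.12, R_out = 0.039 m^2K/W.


Total thermal resistance (series):
  R_total = R_in + R_glass + R_air + R_glass + R_out
  R_total = 0.119 + 0.0064 + 0.12 + 0.0064 + 0.039 = 0.2908 m^2K/W
U-value = 1 / R_total = 1 / 0.2908 = 3.439 W/m^2K

3.439 W/m^2K


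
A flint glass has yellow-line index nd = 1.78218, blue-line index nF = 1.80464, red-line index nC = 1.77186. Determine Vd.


Abbe number formula: Vd = (nd - 1) / (nF - nC)
  nd - 1 = 1.78218 - 1 = 0.78218
  nF - nC = 1.80464 - 1.77186 = 0.03278
  Vd = 0.78218 / 0.03278 = 23.86

23.86


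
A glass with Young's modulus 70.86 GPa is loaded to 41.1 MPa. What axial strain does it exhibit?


Rearrange E = sigma / epsilon:
  epsilon = sigma / E
  E (MPa) = 70.86 * 1000 = 70860
  epsilon = 41.1 / 70860 = 0.00058

0.00058


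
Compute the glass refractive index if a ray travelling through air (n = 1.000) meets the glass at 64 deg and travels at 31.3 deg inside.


Apply Snell's law: n1 * sin(theta1) = n2 * sin(theta2)
  n2 = n1 * sin(theta1) / sin(theta2)
  sin(64) = 0.898794
  sin(31.3) = 0.519519
  n2 = 1.000 * 0.898794 / 0.519519 = 1.7301

1.7301


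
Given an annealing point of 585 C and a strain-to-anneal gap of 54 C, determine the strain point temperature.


Strain point = annealing point - difference:
  T_strain = 585 - 54 = 531 C

531 C


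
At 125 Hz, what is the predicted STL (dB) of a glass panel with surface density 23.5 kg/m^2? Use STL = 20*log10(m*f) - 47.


Mass law: STL = 20 * log10(m * f) - 47
  m * f = 23.5 * 125 = 2937.5
  log10(2937.5) = 3.46798
  STL = 20 * 3.46798 - 47 = 69.3596 - 47 = 22.4 dB

22.4 dB


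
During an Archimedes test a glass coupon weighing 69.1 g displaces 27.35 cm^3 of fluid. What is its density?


Use the definition of density:
  rho = mass / volume
  rho = 69.1 / 27.35 = 2.527 g/cm^3

2.527 g/cm^3


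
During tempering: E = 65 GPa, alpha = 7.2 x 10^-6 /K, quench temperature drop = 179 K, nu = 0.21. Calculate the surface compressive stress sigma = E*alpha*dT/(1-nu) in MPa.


Tempering stress: sigma = E * alpha * dT / (1 - nu)
  E (MPa) = 65 * 1000 = 65000
  Numerator = 65000 * (7.2 x 10^-6) * 179 = 83.772
  Denominator = 1 - 0.21 = 0.79
  sigma = 83.772 / 0.79 = 106.0 MPa

106.0 MPa


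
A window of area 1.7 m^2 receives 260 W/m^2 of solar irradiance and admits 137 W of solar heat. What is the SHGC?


Rearrange Q = Area * SHGC * Irradiance:
  SHGC = Q / (Area * Irradiance)
  SHGC = 137 / (1.7 * 260) = 0.31

0.31


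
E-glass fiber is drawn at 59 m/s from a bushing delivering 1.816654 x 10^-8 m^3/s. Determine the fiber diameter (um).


Cross-sectional area from continuity:
  A = Q / v = 1.816654 x 10^-8 / 59 = 3.079075 x 10^-10 m^2
Diameter from circular cross-section:
  d = sqrt(4A / pi) * 10^6 (m -> um)
  d = sqrt(4 * 3.079075 x 10^-10 / pi) * 10^6 = 19.8 um

19.8 um


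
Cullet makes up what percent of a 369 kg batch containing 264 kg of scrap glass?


Cullet ratio = (cullet mass / total batch mass) * 100
  Ratio = 264 / 369 * 100 = 71.54%

71.54%


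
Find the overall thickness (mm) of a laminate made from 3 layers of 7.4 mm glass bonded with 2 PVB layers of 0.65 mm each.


Total thickness = glass contribution + PVB contribution
  Glass: 3 * 7.4 = 22.2 mm
  PVB: 2 * 0.65 = 1.3 mm
  Total = 22.2 + 1.3 = 23.5 mm

23.5 mm


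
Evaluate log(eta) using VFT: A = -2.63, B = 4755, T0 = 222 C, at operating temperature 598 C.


VFT equation: log(eta) = A + B / (T - T0)
  T - T0 = 598 - 222 = 376
  B / (T - T0) = 4755 / 376 = 12.646
  log(eta) = -2.63 + 12.646 = 10.016

10.016


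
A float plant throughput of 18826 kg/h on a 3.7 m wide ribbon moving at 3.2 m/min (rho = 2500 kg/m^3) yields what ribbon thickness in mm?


Ribbon cross-section from mass balance:
  Volume rate = throughput / density = 18826 / 2500 = 7.5304 m^3/h
  thickness = volume rate / (speed * 60 * width), i.e.
  thickness = throughput / (60 * speed * width * density) * 1000
  thickness = 18826 / (60 * 3.2 * 3.7 * 2500) * 1000 = 10.6 mm

10.6 mm


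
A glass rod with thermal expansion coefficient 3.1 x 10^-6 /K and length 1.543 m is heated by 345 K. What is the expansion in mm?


Thermal expansion formula: dL = alpha * L0 * dT
  dL = (3.1 x 10^-6) * 1.543 * 345 = 0.00165024 m
Convert to mm: 0.00165024 * 1000 = 1.6502 mm

1.6502 mm


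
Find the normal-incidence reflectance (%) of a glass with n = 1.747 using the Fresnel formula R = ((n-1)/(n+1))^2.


Fresnel reflectance at normal incidence:
  R = ((n - 1)/(n + 1))^2
  (n - 1)/(n + 1) = (1.747 - 1)/(1.747 + 1) = 0.271933
  R = 0.271933^2 = 0.0739476
  R(%) = 0.0739476 * 100 = 7.395%

7.395%


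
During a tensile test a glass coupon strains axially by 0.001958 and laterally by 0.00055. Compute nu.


Poisson's ratio: nu = lateral strain / axial strain
  nu = 0.00055 / 0.001958 = 0.2809

0.2809


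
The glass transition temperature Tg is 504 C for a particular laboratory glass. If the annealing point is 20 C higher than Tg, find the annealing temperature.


The annealing temperature is Tg plus the offset:
  T_anneal = 504 + 20 = 524 C

524 C


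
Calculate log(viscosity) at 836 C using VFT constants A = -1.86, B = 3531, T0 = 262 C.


VFT equation: log(eta) = A + B / (T - T0)
  T - T0 = 836 - 262 = 574
  B / (T - T0) = 3531 / 574 = 6.152
  log(eta) = -1.86 + 6.152 = 4.292

4.292


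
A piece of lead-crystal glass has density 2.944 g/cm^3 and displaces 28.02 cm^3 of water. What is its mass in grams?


Rearrange rho = m / V:
  m = rho * V
  m = 2.944 * 28.02 = 82.491 g

82.491 g


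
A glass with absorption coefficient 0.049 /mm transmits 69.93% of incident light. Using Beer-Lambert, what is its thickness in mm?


Rearrange T = exp(-alpha * thickness):
  thickness = -ln(T) / alpha
  T = 69.93/100 = 0.6993
  ln(T) = -0.35768
  -ln(T) = 0.35768
  thickness = 0.35768 / 0.049 = 7.3 mm

7.3 mm


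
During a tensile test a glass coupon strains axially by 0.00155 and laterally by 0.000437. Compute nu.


Poisson's ratio: nu = lateral strain / axial strain
  nu = 0.000437 / 0.00155 = 0.2819

0.2819


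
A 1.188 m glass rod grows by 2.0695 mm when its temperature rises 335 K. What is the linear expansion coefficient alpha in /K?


Rearrange dL = alpha * L0 * dT for alpha:
  alpha = dL / (L0 * dT)
  alpha = (2.0695 / 1000) / (1.188 * 335) = 0.0000052 /K = 5.2 x 10^-6 /K

5.2 x 10^-6 /K


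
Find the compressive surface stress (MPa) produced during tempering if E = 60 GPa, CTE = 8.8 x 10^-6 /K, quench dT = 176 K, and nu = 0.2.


Tempering stress: sigma = E * alpha * dT / (1 - nu)
  E (MPa) = 60 * 1000 = 60000
  Numerator = 60000 * (8.8 x 10^-6) * 176 = 92.928
  Denominator = 1 - 0.2 = 0.8
  sigma = 92.928 / 0.8 = 116.2 MPa

116.2 MPa


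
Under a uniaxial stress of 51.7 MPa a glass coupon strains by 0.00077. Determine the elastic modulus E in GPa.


Young's modulus: E = stress / strain
  E = 51.7 MPa / 0.00077 = 67142.86 MPa
Convert to GPa: 67142.86 / 1000 = 67.14 GPa

67.14 GPa


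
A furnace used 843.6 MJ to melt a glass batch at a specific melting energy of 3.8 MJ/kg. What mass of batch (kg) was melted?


Rearrange E = m * s for m:
  m = E / s
  m = 843.6 / 3.8 = 222.0 kg

222.0 kg


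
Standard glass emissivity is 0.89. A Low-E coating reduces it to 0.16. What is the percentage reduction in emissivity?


Percentage reduction = (1 - coated/uncoated) * 100
  Ratio = 0.16 / 0.89 = 0.1798
  Reduction = (1 - 0.1798) * 100 = 82.0%

82.0%


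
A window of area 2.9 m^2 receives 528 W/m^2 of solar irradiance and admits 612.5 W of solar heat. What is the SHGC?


Rearrange Q = Area * SHGC * Irradiance:
  SHGC = Q / (Area * Irradiance)
  SHGC = 612.5 / (2.9 * 528) = 0.4

0.4


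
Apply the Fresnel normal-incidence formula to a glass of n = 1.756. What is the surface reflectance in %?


Fresnel reflectance at normal incidence:
  R = ((n - 1)/(n + 1))^2
  (n - 1)/(n + 1) = (1.756 - 1)/(1.756 + 1) = 0.274311
  R = 0.274311^2 = 0.0752465
  R(%) = 0.0752465 * 100 = 7.525%

7.525%


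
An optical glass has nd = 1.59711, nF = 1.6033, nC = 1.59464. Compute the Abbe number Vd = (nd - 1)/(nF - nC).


Abbe number formula: Vd = (nd - 1) / (nF - nC)
  nd - 1 = 1.59711 - 1 = 0.59711
  nF - nC = 1.6033 - 1.59464 = 0.00866
  Vd = 0.59711 / 0.00866 = 68.95

68.95


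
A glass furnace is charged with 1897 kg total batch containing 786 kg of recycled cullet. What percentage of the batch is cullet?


Cullet ratio = (cullet mass / total batch mass) * 100
  Ratio = 786 / 1897 * 100 = 41.43%

41.43%


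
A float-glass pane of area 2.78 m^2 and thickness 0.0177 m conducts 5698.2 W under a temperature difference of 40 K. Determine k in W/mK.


Fourier's law rearranged: k = Q * t / (A * dT)
  Numerator = 5698.2 * 0.0177 = 100.85814
  Denominator = 2.78 * 40 = 111.2
  k = 100.85814 / 111.2 = 0.907 W/mK

0.907 W/mK


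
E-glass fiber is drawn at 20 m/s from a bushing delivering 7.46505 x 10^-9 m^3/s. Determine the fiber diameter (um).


Cross-sectional area from continuity:
  A = Q / v = 7.46505 x 10^-9 / 20 = 3.732525 x 10^-10 m^2
Diameter from circular cross-section:
  d = sqrt(4A / pi) * 10^6 (m -> um)
  d = sqrt(4 * 3.732525 x 10^-10 / pi) * 10^6 = 21.8 um

21.8 um


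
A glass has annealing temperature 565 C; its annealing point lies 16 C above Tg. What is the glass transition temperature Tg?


Rearrange T_anneal = Tg + offset for Tg:
  Tg = T_anneal - offset = 565 - 16 = 549 C

549 C


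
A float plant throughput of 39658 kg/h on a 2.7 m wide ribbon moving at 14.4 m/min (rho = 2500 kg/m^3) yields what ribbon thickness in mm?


Ribbon cross-section from mass balance:
  Volume rate = throughput / density = 39658 / 2500 = 15.8632 m^3/h
  thickness = volume rate / (speed * 60 * width), i.e.
  thickness = throughput / (60 * speed * width * density) * 1000
  thickness = 39658 / (60 * 14.4 * 2.7 * 2500) * 1000 = 6.8 mm

6.8 mm


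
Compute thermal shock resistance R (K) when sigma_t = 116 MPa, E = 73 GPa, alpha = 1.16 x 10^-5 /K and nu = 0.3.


Thermal shock resistance: R = sigma * (1 - nu) / (E * alpha)
  Numerator = 116 * (1 - 0.3) = 81.2
  Denominator = 73 * 1000 * (1.16 x 10^-5) = 0.8468
  R = 81.2 / 0.8468 = 95.9 K

95.9 K


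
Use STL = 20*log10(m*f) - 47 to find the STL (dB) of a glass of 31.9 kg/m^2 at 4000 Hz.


Mass law: STL = 20 * log10(m * f) - 47
  m * f = 31.9 * 4000 = 127600
  log10(127600) = 5.10585
  STL = 20 * 5.10585 - 47 = 102.117 - 47 = 55.1 dB

55.1 dB


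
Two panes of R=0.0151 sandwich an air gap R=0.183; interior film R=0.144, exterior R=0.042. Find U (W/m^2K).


Total thermal resistance (series):
  R_total = R_in + R_glass + R_air + R_glass + R_out
  R_total = 0.144 + 0.0151 + 0.183 + 0.0151 + 0.042 = 0.3992 m^2K/W
U-value = 1 / R_total = 1 / 0.3992 = 2.505 W/m^2K

2.505 W/m^2K


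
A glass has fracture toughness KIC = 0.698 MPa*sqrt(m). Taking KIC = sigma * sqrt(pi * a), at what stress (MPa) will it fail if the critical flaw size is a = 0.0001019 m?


Rearrange KIC = sigma * sqrt(pi * a):
  sigma = KIC / sqrt(pi * a)
  sqrt(pi * 0.0001019) = 0.017892
  sigma = 0.698 / 0.017892 = 39.01 MPa

39.01 MPa


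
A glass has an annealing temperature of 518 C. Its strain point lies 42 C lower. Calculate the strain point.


Strain point = annealing point - difference:
  T_strain = 518 - 42 = 476 C

476 C


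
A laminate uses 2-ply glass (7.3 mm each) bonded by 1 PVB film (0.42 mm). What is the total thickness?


Total thickness = glass contribution + PVB contribution
  Glass: 2 * 7.3 = 14.6 mm
  PVB: 1 * 0.42 = 0.42 mm
  Total = 14.6 + 0.42 = 15.02 mm

15.02 mm


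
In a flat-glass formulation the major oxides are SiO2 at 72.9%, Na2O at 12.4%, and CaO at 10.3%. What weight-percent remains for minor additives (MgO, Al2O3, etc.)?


Sum the three major oxides:
  SiO2 + Na2O + CaO = 72.9 + 12.4 + 10.3 = 95.6%
Subtract from 100%:
  Others = 100 - 95.6 = 4.4%

4.4%


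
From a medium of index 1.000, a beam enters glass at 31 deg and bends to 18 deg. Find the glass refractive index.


Apply Snell's law: n1 * sin(theta1) = n2 * sin(theta2)
  n2 = n1 * sin(theta1) / sin(theta2)
  sin(31) = 0.515038
  sin(18) = 0.309017
  n2 = 1.000 * 0.515038 / 0.309017 = 1.6667

1.6667


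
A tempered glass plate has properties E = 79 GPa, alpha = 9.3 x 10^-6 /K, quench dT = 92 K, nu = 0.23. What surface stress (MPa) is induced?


Tempering stress: sigma = E * alpha * dT / (1 - nu)
  E (MPa) = 79 * 1000 = 79000
  Numerator = 79000 * (9.3 x 10^-6) * 92 = 67.5924
  Denominator = 1 - 0.23 = 0.77
  sigma = 67.5924 / 0.77 = 87.8 MPa

87.8 MPa


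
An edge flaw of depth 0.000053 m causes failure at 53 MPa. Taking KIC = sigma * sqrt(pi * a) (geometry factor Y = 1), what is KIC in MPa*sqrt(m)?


Fracture toughness: KIC = sigma * sqrt(pi * a)
  pi * a = pi * 0.000053 = 0.000166504
  sqrt(pi * a) = 0.012904
  KIC = 53 * 0.012904 = 0.684 MPa*sqrt(m)

0.684 MPa*sqrt(m)


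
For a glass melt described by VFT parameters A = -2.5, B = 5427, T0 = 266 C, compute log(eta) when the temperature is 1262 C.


VFT equation: log(eta) = A + B / (T - T0)
  T - T0 = 1262 - 266 = 996
  B / (T - T0) = 5427 / 996 = 5.449
  log(eta) = -2.5 + 5.449 = 2.949

2.949


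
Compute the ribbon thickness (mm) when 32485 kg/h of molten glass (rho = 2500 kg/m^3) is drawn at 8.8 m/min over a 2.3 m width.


Ribbon cross-section from mass balance:
  Volume rate = throughput / density = 32485 / 2500 = 12.994 m^3/h
  thickness = volume rate / (speed * 60 * width), i.e.
  thickness = throughput / (60 * speed * width * density) * 1000
  thickness = 32485 / (60 * 8.8 * 2.3 * 2500) * 1000 = 10.7 mm

10.7 mm
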